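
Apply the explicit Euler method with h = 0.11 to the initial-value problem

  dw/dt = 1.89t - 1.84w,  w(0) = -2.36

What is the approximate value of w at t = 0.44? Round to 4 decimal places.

Euler: w_{n+1} = w_n + h·f(t_n, w_n).
t=0.000000, w=-2.360000: f=4.342400 → w ← -2.360000 + 0.11·4.342400 = -1.882336
t=0.110000, w=-1.882336: f=3.671398 → w ← -1.882336 + 0.11·3.671398 = -1.478482
t=0.220000, w=-1.478482: f=3.136207 → w ← -1.478482 + 0.11·3.136207 = -1.133499
t=0.330000, w=-1.133499: f=2.709339 → w ← -1.133499 + 0.11·2.709339 = -0.835472
w(0.44) ≈ -0.8355

-0.8355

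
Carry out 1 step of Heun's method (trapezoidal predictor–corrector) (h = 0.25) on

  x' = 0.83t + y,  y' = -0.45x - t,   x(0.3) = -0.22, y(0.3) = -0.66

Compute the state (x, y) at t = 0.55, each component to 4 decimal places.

-0.3031, -0.7357

Heun on (x,y): k1 = f(t_n, state_n); k2 = f(t_n + h, state_n + h·k1); state_{n+1} = state_n + (h/2)·(k1 + k2).
0.300000: (-0.220000, -0.660000)
  k1 = (-0.411000, -0.201000)
  predictor → (-0.322750, -0.710250)
  k2 = (-0.253750, -0.404763)
  → (-0.303094, -0.735720)
(x(0.55), y(0.55)) ≈ (-0.3031, -0.7357)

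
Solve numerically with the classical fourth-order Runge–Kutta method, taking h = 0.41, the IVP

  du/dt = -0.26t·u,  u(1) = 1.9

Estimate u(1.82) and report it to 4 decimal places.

RK4: k1 = f(t_n, u_n); k2 = f(t_n + h/2, u_n + (h/2)·k1); k3 = f(t_n + h/2, u_n + (h/2)·k2); k4 = f(t_n + h, u_n + h·k3); u_{n+1} = u_n + (h/6)·(k1 + 2k2 + 2k3 + k4).
t=1.000000, u=1.900000:
  k1 = f(1.000000, 1.900000) = -0.494000
  k2 = f(1.205000, 1.798730) = -0.563542
  k3 = f(1.205000, 1.784474) = -0.559076
  k4 = f(1.410000, 1.670779) = -0.612508
  u ← 1.900000 + (0.41/6)·(k1 + 2k2 + 2k3 + k4) = 1.670964
t=1.410000, u=1.670964:
  k1 = f(1.410000, 1.670964) = -0.612575
  k2 = f(1.615000, 1.545386) = -0.648908
  k3 = f(1.615000, 1.537938) = -0.645780
  k4 = f(1.820000, 1.406194) = -0.665411
  u ← 1.670964 + (0.41/6)·(k1 + 2k2 + 2k3 + k4) = 1.406694
u(1.82) ≈ 1.4067

1.4067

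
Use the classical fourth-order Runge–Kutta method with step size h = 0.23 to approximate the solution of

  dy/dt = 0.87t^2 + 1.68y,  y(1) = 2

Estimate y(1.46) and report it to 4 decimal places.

RK4: k1 = f(t_n, y_n); k2 = f(t_n + h/2, y_n + (h/2)·k1); k3 = f(t_n + h/2, y_n + (h/2)·k2); k4 = f(t_n + h, y_n + h·k3); y_{n+1} = y_n + (h/6)·(k1 + 2k2 + 2k3 + k4).
t=1.000000, y=2.000000:
  k1 = f(1.000000, 2.000000) = 4.230000
  k2 = f(1.115000, 2.486450) = 5.258842
  k3 = f(1.115000, 2.604767) = 5.457614
  k4 = f(1.230000, 3.255251) = 6.785045
  y ← 2.000000 + (0.23/6)·(k1 + 2k2 + 2k3 + k4) = 3.243838
t=1.230000, y=3.243838:
  k1 = f(1.230000, 3.243838) = 6.765871
  k2 = f(1.345000, 4.021914) = 8.330667
  k3 = f(1.345000, 4.201865) = 8.632985
  k4 = f(1.460000, 5.229425) = 10.639926
  y ← 3.243838 + (0.23/6)·(k1 + 2k2 + 2k3 + k4) = 5.211607
y(1.46) ≈ 5.2116

5.2116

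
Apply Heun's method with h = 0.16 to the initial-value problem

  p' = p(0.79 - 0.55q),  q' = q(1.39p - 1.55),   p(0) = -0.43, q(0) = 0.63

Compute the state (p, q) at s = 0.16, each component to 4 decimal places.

-0.4660, 0.4493

Heun on (p,q): k1 = f(s_n, state_n); k2 = f(s_n + h, state_n + h·k1); state_{n+1} = state_n + (h/2)·(k1 + k2).
0.000000: (-0.430000, 0.630000)
  k1 = (-0.190705, -1.353051)
  predictor → (-0.460513, 0.413512)
  k2 = (-0.259070, -0.905638)
  → (-0.465982, 0.449305)
(p(0.16), q(0.16)) ≈ (-0.4660, 0.4493)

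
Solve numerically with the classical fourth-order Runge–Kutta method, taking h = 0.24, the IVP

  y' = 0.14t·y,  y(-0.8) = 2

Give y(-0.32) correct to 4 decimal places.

RK4: k1 = f(t_n, y_n); k2 = f(t_n + h/2, y_n + (h/2)·k1); k3 = f(t_n + h/2, y_n + (h/2)·k2); k4 = f(t_n + h, y_n + h·k3); y_{n+1} = y_n + (h/6)·(k1 + 2k2 + 2k3 + k4).
t=-0.800000, y=2.000000:
  k1 = f(-0.800000, 2.000000) = -0.224000
  k2 = f(-0.680000, 1.973120) = -0.187841
  k3 = f(-0.680000, 1.977459) = -0.188254
  k4 = f(-0.560000, 1.954819) = -0.153258
  y ← 2.000000 + (0.24/6)·(k1 + 2k2 + 2k3 + k4) = 1.954822
t=-0.560000, y=1.954822:
  k1 = f(-0.560000, 1.954822) = -0.153258
  k2 = f(-0.440000, 1.936431) = -0.119284
  k3 = f(-0.440000, 1.940508) = -0.119535
  k4 = f(-0.320000, 1.926134) = -0.086291
  y ← 1.954822 + (0.24/6)·(k1 + 2k2 + 2k3 + k4) = 1.926135
y(-0.32) ≈ 1.9261

1.9261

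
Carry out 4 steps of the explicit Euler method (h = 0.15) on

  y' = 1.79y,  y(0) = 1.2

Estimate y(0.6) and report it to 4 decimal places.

3.1070

Euler: y_{n+1} = y_n + h·f(s_n, y_n).
s=0.000000, y=1.200000: f=2.148000 → y ← 1.200000 + 0.15·2.148000 = 1.522200
s=0.150000, y=1.522200: f=2.724738 → y ← 1.522200 + 0.15·2.724738 = 1.930911
s=0.300000, y=1.930911: f=3.456330 → y ← 1.930911 + 0.15·3.456330 = 2.449360
s=0.450000, y=2.449360: f=4.384355 → y ← 2.449360 + 0.15·4.384355 = 3.107013
y(0.6) ≈ 3.1070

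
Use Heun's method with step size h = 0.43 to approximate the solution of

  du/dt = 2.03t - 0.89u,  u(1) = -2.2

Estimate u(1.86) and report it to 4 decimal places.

Heun: k1 = f(t_n, u_n); k2 = f(t_n + h, u_n + h·k1); u_{n+1} = u_n + (h/2)·(k1 + k2).
t=1.000000, u=-2.200000:
  k1 = f(1.000000, -2.200000) = 3.988000
  k2 = f(1.430000, -0.485160) = 3.334692
  u ← -2.200000 + (0.43/2)·(3.988000 + 3.334692) = -0.625621
t=1.430000, u=-0.625621:
  k1 = f(1.430000, -0.625621) = 3.459703
  k2 = f(1.860000, 0.862051) = 3.008575
  u ← -0.625621 + (0.43/2)·(3.459703 + 3.008575) = 0.765058
u(1.86) ≈ 0.7651

0.7651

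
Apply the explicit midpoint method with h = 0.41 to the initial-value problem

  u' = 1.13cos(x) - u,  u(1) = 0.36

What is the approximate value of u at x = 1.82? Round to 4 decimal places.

Midpoint: k1 = f(x_n, u_n); k2 = f(x_n + h/2, u_n + (h/2)·k1); u_{n+1} = u_n + h·k2.
x=1.000000, u=0.360000:
  k1 = f(1.000000, 0.360000) = 0.250542
  k2 = f(1.205000, 0.411361) = -0.007168
  u ← 0.360000 + 0.41·(-0.007168) = 0.357061
x=1.410000, u=0.357061:
  k1 = f(1.410000, 0.357061) = -0.176143
  k2 = f(1.615000, 0.320952) = -0.370886
  u ← 0.357061 + 0.41·(-0.370886) = 0.204998
u(1.82) ≈ 0.2050

0.2050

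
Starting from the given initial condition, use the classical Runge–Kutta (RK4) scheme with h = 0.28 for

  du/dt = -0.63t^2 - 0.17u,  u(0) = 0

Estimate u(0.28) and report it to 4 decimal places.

RK4: k1 = f(t_n, u_n); k2 = f(t_n + h/2, u_n + (h/2)·k1); k3 = f(t_n + h/2, u_n + (h/2)·k2); k4 = f(t_n + h, u_n + h·k3); u_{n+1} = u_n + (h/6)·(k1 + 2k2 + 2k3 + k4).
t=0.000000, u=0.000000:
  k1 = f(0.000000, 0.000000) = 0.000000
  k2 = f(0.140000, 0.000000) = -0.012348
  k3 = f(0.140000, -0.001729) = -0.012054
  k4 = f(0.280000, -0.003375) = -0.048818
  u ← 0.000000 + (0.28/6)·(k1 + 2k2 + 2k3 + k4) = -0.004556
u(0.28) ≈ -0.0046

-0.0046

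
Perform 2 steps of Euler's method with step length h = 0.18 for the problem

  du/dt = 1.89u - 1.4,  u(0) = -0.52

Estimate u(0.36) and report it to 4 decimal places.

Euler: u_{n+1} = u_n + h·f(t_n, u_n).
t=0.000000, u=-0.520000: f=-2.382800 → u ← -0.520000 + 0.18·(-2.382800) = -0.948904
t=0.180000, u=-0.948904: f=-3.193429 → u ← -0.948904 + 0.18·(-3.193429) = -1.523721
u(0.36) ≈ -1.5237

-1.5237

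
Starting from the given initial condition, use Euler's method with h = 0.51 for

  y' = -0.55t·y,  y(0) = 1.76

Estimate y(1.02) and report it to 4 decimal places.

Euler: y_{n+1} = y_n + h·f(t_n, y_n).
t=0.000000, y=1.760000: f=0.000000 → y ← 1.760000 + 0.51·0.000000 = 1.760000
t=0.510000, y=1.760000: f=-0.493680 → y ← 1.760000 + 0.51·(-0.493680) = 1.508223
y(1.02) ≈ 1.5082

1.5082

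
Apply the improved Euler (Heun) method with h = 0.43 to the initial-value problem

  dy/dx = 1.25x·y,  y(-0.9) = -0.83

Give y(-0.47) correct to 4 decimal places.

-0.5751

Heun: k1 = f(x_n, y_n); k2 = f(x_n + h, y_n + h·k1); y_{n+1} = y_n + (h/2)·(k1 + k2).
x=-0.900000, y=-0.830000:
  k1 = f(-0.900000, -0.830000) = 0.933750
  k2 = f(-0.470000, -0.428487) = 0.251736
  y ← -0.830000 + (0.43/2)·(0.933750 + 0.251736) = -0.575120
y(-0.47) ≈ -0.5751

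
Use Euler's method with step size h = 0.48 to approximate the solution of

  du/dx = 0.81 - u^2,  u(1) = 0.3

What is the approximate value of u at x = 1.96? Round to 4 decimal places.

Euler: u_{n+1} = u_n + h·f(x_n, u_n).
x=1.000000, u=0.300000: f=0.720000 → u ← 0.300000 + 0.48·0.720000 = 0.645600
x=1.480000, u=0.645600: f=0.393201 → u ← 0.645600 + 0.48·0.393201 = 0.834336
u(1.96) ≈ 0.8343

0.8343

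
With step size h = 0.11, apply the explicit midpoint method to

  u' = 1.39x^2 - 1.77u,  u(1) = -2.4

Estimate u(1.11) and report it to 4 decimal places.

-1.8229

Midpoint: k1 = f(x_n, u_n); k2 = f(x_n + h/2, u_n + (h/2)·k1); u_{n+1} = u_n + h·k2.
x=1.000000, u=-2.400000:
  k1 = f(1.000000, -2.400000) = 5.638000
  k2 = f(1.055000, -2.089910) = 5.246245
  u ← -2.400000 + 0.11·5.246245 = -1.822913
u(1.11) ≈ -1.8229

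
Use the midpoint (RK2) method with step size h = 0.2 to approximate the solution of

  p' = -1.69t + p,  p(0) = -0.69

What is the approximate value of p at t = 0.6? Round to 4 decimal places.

Midpoint: k1 = f(t_n, p_n); k2 = f(t_n + h/2, p_n + (h/2)·k1); p_{n+1} = p_n + h·k2.
t=0.000000, p=-0.690000:
  k1 = f(0.000000, -0.690000) = -0.690000
  k2 = f(0.100000, -0.759000) = -0.928000
  p ← -0.690000 + 0.2·(-0.928000) = -0.875600
t=0.200000, p=-0.875600:
  k1 = f(0.200000, -0.875600) = -1.213600
  k2 = f(0.300000, -0.996960) = -1.503960
  p ← -0.875600 + 0.2·(-1.503960) = -1.176392
t=0.400000, p=-1.176392:
  k1 = f(0.400000, -1.176392) = -1.852392
  k2 = f(0.500000, -1.361631) = -2.206631
  p ← -1.176392 + 0.2·(-2.206631) = -1.617718
p(0.6) ≈ -1.6177

-1.6177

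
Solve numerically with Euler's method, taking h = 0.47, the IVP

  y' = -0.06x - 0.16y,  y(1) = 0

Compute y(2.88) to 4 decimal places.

Euler: y_{n+1} = y_n + h·f(x_n, y_n).
x=1.000000, y=0.000000: f=-0.060000 → y ← 0.000000 + 0.47·(-0.060000) = -0.028200
x=1.470000, y=-0.028200: f=-0.083688 → y ← -0.028200 + 0.47·(-0.083688) = -0.067533
x=1.940000, y=-0.067533: f=-0.105595 → y ← -0.067533 + 0.47·(-0.105595) = -0.117163
x=2.410000, y=-0.117163: f=-0.125854 → y ← -0.117163 + 0.47·(-0.125854) = -0.176314
y(2.88) ≈ -0.1763

-0.1763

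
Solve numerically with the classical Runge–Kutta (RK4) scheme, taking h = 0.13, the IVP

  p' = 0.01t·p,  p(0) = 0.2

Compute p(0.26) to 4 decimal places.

0.2001

RK4: k1 = f(t_n, p_n); k2 = f(t_n + h/2, p_n + (h/2)·k1); k3 = f(t_n + h/2, p_n + (h/2)·k2); k4 = f(t_n + h, p_n + h·k3); p_{n+1} = p_n + (h/6)·(k1 + 2k2 + 2k3 + k4).
t=0.000000, p=0.200000:
  k1 = f(0.000000, 0.200000) = 0.000000
  k2 = f(0.065000, 0.200000) = 0.000130
  k3 = f(0.065000, 0.200008) = 0.000130
  k4 = f(0.130000, 0.200017) = 0.000260
  p ← 0.200000 + (0.13/6)·(k1 + 2k2 + 2k3 + k4) = 0.200017
t=0.130000, p=0.200017:
  k1 = f(0.130000, 0.200017) = 0.000260
  k2 = f(0.195000, 0.200034) = 0.000390
  k3 = f(0.195000, 0.200042) = 0.000390
  k4 = f(0.260000, 0.200068) = 0.000520
  p ← 0.200017 + (0.13/6)·(k1 + 2k2 + 2k3 + k4) = 0.200068
p(0.26) ≈ 0.2001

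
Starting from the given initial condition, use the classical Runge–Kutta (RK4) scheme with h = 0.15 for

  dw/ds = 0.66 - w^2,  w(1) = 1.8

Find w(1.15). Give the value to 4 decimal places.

1.4965

RK4: k1 = f(s_n, w_n); k2 = f(s_n + h/2, w_n + (h/2)·k1); k3 = f(s_n + h/2, w_n + (h/2)·k2); k4 = f(s_n + h, w_n + h·k3); w_{n+1} = w_n + (h/6)·(k1 + 2k2 + 2k3 + k4).
s=1.000000, w=1.800000:
  k1 = f(1.000000, 1.800000) = -2.580000
  k2 = f(1.075000, 1.606500) = -1.920842
  k3 = f(1.075000, 1.655937) = -2.082127
  k4 = f(1.150000, 1.487681) = -1.553195
  w ← 1.800000 + (0.15/6)·(k1 + 2k2 + 2k3 + k4) = 1.496522
w(1.15) ≈ 1.4965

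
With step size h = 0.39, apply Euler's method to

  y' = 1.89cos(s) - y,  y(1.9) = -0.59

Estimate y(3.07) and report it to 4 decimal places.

Euler: y_{n+1} = y_n + h·f(s_n, y_n).
s=1.900000, y=-0.590000: f=-0.021017 → y ← -0.590000 + 0.39·(-0.021017) = -0.598197
s=2.290000, y=-0.598197: f=-0.646908 → y ← -0.598197 + 0.39·(-0.646908) = -0.850491
s=2.680000, y=-0.850491: f=-0.841710 → y ← -0.850491 + 0.39·(-0.841710) = -1.178758
y(3.07) ≈ -1.1788

-1.1788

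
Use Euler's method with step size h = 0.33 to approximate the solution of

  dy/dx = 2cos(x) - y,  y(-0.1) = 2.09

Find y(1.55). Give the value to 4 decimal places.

Euler: y_{n+1} = y_n + h·f(x_n, y_n).
x=-0.100000, y=2.090000: f=-0.099992 → y ← 2.090000 + 0.33·(-0.099992) = 2.057003
x=0.230000, y=2.057003: f=-0.109670 → y ← 2.057003 + 0.33·(-0.109670) = 2.020812
x=0.560000, y=2.020812: f=-0.326301 → y ← 2.020812 + 0.33·(-0.326301) = 1.913132
x=0.890000, y=1.913132: f=-0.654308 → y ← 1.913132 + 0.33·(-0.654308) = 1.697211
x=1.220000, y=1.697211: f=-1.009919 → y ← 1.697211 + 0.33·(-1.009919) = 1.363937
y(1.55) ≈ 1.3639

1.3639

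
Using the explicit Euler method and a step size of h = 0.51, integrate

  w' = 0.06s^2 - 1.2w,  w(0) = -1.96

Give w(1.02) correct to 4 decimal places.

-0.2871

Euler: w_{n+1} = w_n + h·f(s_n, w_n).
s=0.000000, w=-1.960000: f=2.352000 → w ← -1.960000 + 0.51·2.352000 = -0.760480
s=0.510000, w=-0.760480: f=0.928182 → w ← -0.760480 + 0.51·0.928182 = -0.287107
w(1.02) ≈ -0.2871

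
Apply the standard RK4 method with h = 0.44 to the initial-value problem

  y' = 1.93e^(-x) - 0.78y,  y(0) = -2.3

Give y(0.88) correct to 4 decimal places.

-0.3809

RK4: k1 = f(x_n, y_n); k2 = f(x_n + h/2, y_n + (h/2)·k1); k3 = f(x_n + h/2, y_n + (h/2)·k2); k4 = f(x_n + h, y_n + h·k3); y_{n+1} = y_n + (h/6)·(k1 + 2k2 + 2k3 + k4).
x=0.000000, y=-2.300000:
  k1 = f(0.000000, -2.300000) = 3.724000
  k2 = f(0.220000, -1.480720) = 2.703823
  k3 = f(0.220000, -1.705159) = 2.878885
  k4 = f(0.440000, -1.033290) = 2.048957
  y ← -2.300000 + (0.44/6)·(k1 + 2k2 + 2k3 + k4) = -1.057853
x=0.440000, y=-1.057853:
  k1 = f(0.440000, -1.057853) = 2.068115
  k2 = f(0.660000, -0.602867) = 1.467760
  k3 = f(0.660000, -0.734946) = 1.570781
  k4 = f(0.880000, -0.366709) = 1.086564
  y ← -1.057853 + (0.44/6)·(k1 + 2k2 + 2k3 + k4) = -0.380857
y(0.88) ≈ -0.3809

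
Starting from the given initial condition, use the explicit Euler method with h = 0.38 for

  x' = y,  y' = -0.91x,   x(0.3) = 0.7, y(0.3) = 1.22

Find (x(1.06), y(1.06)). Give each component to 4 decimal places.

Euler on (x,y): x_{n+1} = x_n + h·x', y_{n+1} = y_n + h·y'.
0.300000: (0.700000, 1.220000); f=(1.220000, -0.637000) → (1.163600, 0.977940)
0.680000: (1.163600, 0.977940); f=(0.977940, -1.058876) → (1.535217, 0.575567)
(x(1.06), y(1.06)) ≈ (1.5352, 0.5756)

1.5352, 0.5756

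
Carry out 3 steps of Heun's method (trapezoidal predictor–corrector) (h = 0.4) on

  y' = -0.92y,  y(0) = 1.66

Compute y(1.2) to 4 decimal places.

Heun: k1 = f(x_n, y_n); k2 = f(x_n + h, y_n + h·k1); y_{n+1} = y_n + (h/2)·(k1 + k2).
x=0.000000, y=1.660000:
  k1 = f(0.000000, 1.660000) = -1.527200
  k2 = f(0.400000, 1.049120) = -0.965190
  y ← 1.660000 + (0.4/2)·(-1.527200 + (-0.965190)) = 1.161522
x=0.400000, y=1.161522:
  k1 = f(0.400000, 1.161522) = -1.068600
  k2 = f(0.800000, 0.734082) = -0.675355
  y ← 1.161522 + (0.4/2)·(-1.068600 + (-0.675355)) = 0.812731
x=0.800000, y=0.812731:
  k1 = f(0.800000, 0.812731) = -0.747712
  k2 = f(1.200000, 0.513646) = -0.472554
  y ← 0.812731 + (0.4/2)·(-0.747712 + (-0.472554)) = 0.568678
y(1.2) ≈ 0.5687

0.5687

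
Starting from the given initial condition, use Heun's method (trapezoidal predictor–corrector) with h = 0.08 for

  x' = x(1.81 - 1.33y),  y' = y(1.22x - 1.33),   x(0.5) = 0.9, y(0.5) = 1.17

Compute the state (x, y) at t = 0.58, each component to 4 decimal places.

Heun on (x,y): k1 = f(t_n, state_n); k2 = f(t_n + h, state_n + h·k1); state_{n+1} = state_n + (h/2)·(k1 + k2).
0.500000: (0.900000, 1.170000)
  k1 = (0.228510, -0.271440)
  predictor → (0.918281, 1.148285)
  k2 = (0.259673, -0.240792)
  → (0.919527, 1.149511)
(x(0.58), y(0.58)) ≈ (0.9195, 1.1495)

0.9195, 1.1495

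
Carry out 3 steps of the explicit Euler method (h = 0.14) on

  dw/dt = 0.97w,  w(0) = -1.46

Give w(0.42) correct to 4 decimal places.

-2.1392

Euler: w_{n+1} = w_n + h·f(t_n, w_n).
t=0.000000, w=-1.460000: f=-1.416200 → w ← -1.460000 + 0.14·(-1.416200) = -1.658268
t=0.140000, w=-1.658268: f=-1.608520 → w ← -1.658268 + 0.14·(-1.608520) = -1.883461
t=0.280000, w=-1.883461: f=-1.826957 → w ← -1.883461 + 0.14·(-1.826957) = -2.139235
w(0.42) ≈ -2.1392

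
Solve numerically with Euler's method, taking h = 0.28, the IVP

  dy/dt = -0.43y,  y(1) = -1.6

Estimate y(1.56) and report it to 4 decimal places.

Euler: y_{n+1} = y_n + h·f(t_n, y_n).
t=1.000000, y=-1.600000: f=0.688000 → y ← -1.600000 + 0.28·0.688000 = -1.407360
t=1.280000, y=-1.407360: f=0.605165 → y ← -1.407360 + 0.28·0.605165 = -1.237914
y(1.56) ≈ -1.2379

-1.2379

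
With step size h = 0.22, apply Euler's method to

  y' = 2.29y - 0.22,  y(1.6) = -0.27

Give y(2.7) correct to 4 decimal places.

Euler: y_{n+1} = y_n + h·f(s_n, y_n).
s=1.600000, y=-0.270000: f=-0.838300 → y ← -0.270000 + 0.22·(-0.838300) = -0.454426
s=1.820000, y=-0.454426: f=-1.260636 → y ← -0.454426 + 0.22·(-1.260636) = -0.731766
s=2.040000, y=-0.731766: f=-1.895744 → y ← -0.731766 + 0.22·(-1.895744) = -1.148829
s=2.260000, y=-1.148829: f=-2.850819 → y ← -1.148829 + 0.22·(-2.850819) = -1.776010
s=2.480000, y=-1.776010: f=-4.287062 → y ← -1.776010 + 0.22·(-4.287062) = -2.719163
y(2.7) ≈ -2.7192

-2.7192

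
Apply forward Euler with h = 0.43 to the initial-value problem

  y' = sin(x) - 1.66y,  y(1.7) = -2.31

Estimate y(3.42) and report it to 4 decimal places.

0.1569

Euler: y_{n+1} = y_n + h·f(x_n, y_n).
x=1.700000, y=-2.310000: f=4.826265 → y ← -2.310000 + 0.43·4.826265 = -0.234706
x=2.130000, y=-0.234706: f=1.237290 → y ← -0.234706 + 0.43·1.237290 = 0.297329
x=2.560000, y=0.297329: f=0.055790 → y ← 0.297329 + 0.43·0.055790 = 0.321318
x=2.990000, y=0.321318: f=-0.382376 → y ← 0.321318 + 0.43·(-0.382376) = 0.156897
y(3.42) ≈ 0.1569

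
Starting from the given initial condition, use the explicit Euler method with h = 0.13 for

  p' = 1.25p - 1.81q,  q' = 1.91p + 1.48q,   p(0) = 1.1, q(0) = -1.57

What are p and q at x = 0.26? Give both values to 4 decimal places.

Euler on (p,q): p_{n+1} = p_n + h·p', q_{n+1} = q_n + h·q'.
0.000000: (1.100000, -1.570000); f=(4.216700, -0.222600) → (1.648171, -1.598938)
0.130000: (1.648171, -1.598938); f=(4.954292, 0.781578) → (2.292229, -1.497333)
(p(0.26), q(0.26)) ≈ (2.2922, -1.4973)

2.2922, -1.4973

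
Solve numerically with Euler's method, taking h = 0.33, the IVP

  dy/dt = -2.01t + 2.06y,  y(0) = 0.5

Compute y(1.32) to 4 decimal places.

1.9714

Euler: y_{n+1} = y_n + h·f(t_n, y_n).
t=0.000000, y=0.500000: f=1.030000 → y ← 0.500000 + 0.33·1.030000 = 0.839900
t=0.330000, y=0.839900: f=1.066894 → y ← 0.839900 + 0.33·1.066894 = 1.191975
t=0.660000, y=1.191975: f=1.128869 → y ← 1.191975 + 0.33·1.128869 = 1.564502
t=0.990000, y=1.564502: f=1.232973 → y ← 1.564502 + 0.33·1.232973 = 1.971383
y(1.32) ≈ 1.9714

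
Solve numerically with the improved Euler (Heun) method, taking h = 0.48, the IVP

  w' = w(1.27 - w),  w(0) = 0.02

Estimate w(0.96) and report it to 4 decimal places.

Heun: k1 = f(t_n, w_n); k2 = f(t_n + h, w_n + h·k1); w_{n+1} = w_n + (h/2)·(k1 + k2).
t=0.000000, w=0.020000:
  k1 = f(0.000000, 0.020000) = 0.025000
  k2 = f(0.480000, 0.032000) = 0.039616
  w ← 0.020000 + (0.48/2)·(0.025000 + 0.039616) = 0.035508
t=0.480000, w=0.035508:
  k1 = f(0.480000, 0.035508) = 0.043834
  k2 = f(0.960000, 0.056548) = 0.068619
  w ← 0.035508 + (0.48/2)·(0.043834 + 0.068619) = 0.062496
w(0.96) ≈ 0.0625

0.0625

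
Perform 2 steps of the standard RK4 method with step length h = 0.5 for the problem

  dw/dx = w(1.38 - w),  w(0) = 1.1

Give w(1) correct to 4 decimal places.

1.2968

RK4: k1 = f(x_n, w_n); k2 = f(x_n + h/2, w_n + (h/2)·k1); k3 = f(x_n + h/2, w_n + (h/2)·k2); k4 = f(x_n + h, w_n + h·k3); w_{n+1} = w_n + (h/6)·(k1 + 2k2 + 2k3 + k4).
x=0.000000, w=1.100000:
  k1 = f(0.000000, 1.100000) = 0.308000
  k2 = f(0.250000, 1.177000) = 0.238931
  k3 = f(0.250000, 1.159733) = 0.255451
  k4 = f(0.500000, 1.227726) = 0.186951
  w ← 1.100000 + (0.5/6)·(k1 + 2k2 + 2k3 + k4) = 1.223643
x=0.500000, w=1.223643:
  k1 = f(0.500000, 1.223643) = 0.191325
  k2 = f(0.750000, 1.271474) = 0.137988
  k3 = f(0.750000, 1.258140) = 0.153317
  k4 = f(1.000000, 1.300301) = 0.103632
  w ← 1.223643 + (0.5/6)·(k1 + 2k2 + 2k3 + k4) = 1.296774
w(1) ≈ 1.2968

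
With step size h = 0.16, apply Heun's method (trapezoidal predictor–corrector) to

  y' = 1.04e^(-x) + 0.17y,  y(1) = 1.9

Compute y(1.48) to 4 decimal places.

2.2144

Heun: k1 = f(x_n, y_n); k2 = f(x_n + h, y_n + h·k1); y_{n+1} = y_n + (h/2)·(k1 + k2).
x=1.000000, y=1.900000:
  k1 = f(1.000000, 1.900000) = 0.705595
  k2 = f(1.160000, 2.012895) = 0.668218
  y ← 1.900000 + (0.16/2)·(0.705595 + 0.668218) = 2.009905
x=1.160000, y=2.009905:
  k1 = f(1.160000, 2.009905) = 0.667709
  k2 = f(1.320000, 2.116739) = 0.637666
  y ← 2.009905 + (0.16/2)·(0.667709 + 0.637666) = 2.114335
x=1.320000, y=2.114335:
  k1 = f(1.320000, 2.114335) = 0.637258
  k2 = f(1.480000, 2.216296) = 0.613514
  y ← 2.114335 + (0.16/2)·(0.637258 + 0.613514) = 2.214397
y(1.48) ≈ 2.2144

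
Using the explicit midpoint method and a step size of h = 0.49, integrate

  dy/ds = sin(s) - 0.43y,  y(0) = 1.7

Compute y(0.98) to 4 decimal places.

Midpoint: k1 = f(s_n, y_n); k2 = f(s_n + h/2, y_n + (h/2)·k1); y_{n+1} = y_n + h·k2.
s=0.000000, y=1.700000:
  k1 = f(0.000000, 1.700000) = -0.731000
  k2 = f(0.245000, 1.520905) = -0.411433
  y ← 1.700000 + 0.49·(-0.411433) = 1.498398
s=0.490000, y=1.498398:
  k1 = f(0.490000, 1.498398) = -0.173685
  k2 = f(0.735000, 1.455845) = 0.044574
  y ← 1.498398 + 0.49·0.044574 = 1.520239
y(0.98) ≈ 1.5202

1.5202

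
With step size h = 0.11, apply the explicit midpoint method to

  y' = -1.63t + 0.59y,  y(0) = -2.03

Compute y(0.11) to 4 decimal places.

-2.1759

Midpoint: k1 = f(t_n, y_n); k2 = f(t_n + h/2, y_n + (h/2)·k1); y_{n+1} = y_n + h·k2.
t=0.000000, y=-2.030000:
  k1 = f(0.000000, -2.030000) = -1.197700
  k2 = f(0.055000, -2.095873) = -1.326215
  y ← -2.030000 + 0.11·(-1.326215) = -2.175884
y(0.11) ≈ -2.1759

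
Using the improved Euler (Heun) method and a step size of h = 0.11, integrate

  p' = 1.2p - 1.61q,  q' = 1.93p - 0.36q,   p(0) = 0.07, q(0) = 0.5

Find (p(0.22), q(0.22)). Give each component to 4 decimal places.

Heun on (p,q): k1 = f(t_n, state_n); k2 = f(t_n + h, state_n + h·k1); state_{n+1} = state_n + (h/2)·(k1 + k2).
0.000000: (0.070000, 0.500000)
  k1 = (-0.721000, -0.044900)
  predictor → (-0.009310, 0.495061)
  k2 = (-0.808220, -0.196190)
  → (-0.014107, 0.486740)
0.110000: (-0.014107, 0.486740)
  k1 = (-0.800580, -0.202453)
  predictor → (-0.102171, 0.464470)
  k2 = (-0.870402, -0.364399)
  → (-0.106011, 0.455563)
(p(0.22), q(0.22)) ≈ (-0.1060, 0.4556)

-0.1060, 0.4556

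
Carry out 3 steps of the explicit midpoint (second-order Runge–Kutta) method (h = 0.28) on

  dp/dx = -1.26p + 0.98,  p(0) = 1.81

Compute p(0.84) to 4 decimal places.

1.1463

Midpoint: k1 = f(x_n, p_n); k2 = f(x_n + h/2, p_n + (h/2)·k1); p_{n+1} = p_n + h·k2.
x=0.000000, p=1.810000:
  k1 = f(0.000000, 1.810000) = -1.300600
  k2 = f(0.140000, 1.627916) = -1.071174
  p ← 1.810000 + 0.28·(-1.071174) = 1.510071
x=0.280000, p=1.510071:
  k1 = f(0.280000, 1.510071) = -0.922690
  k2 = f(0.420000, 1.380895) = -0.759927
  p ← 1.510071 + 0.28·(-0.759927) = 1.297292
x=0.560000, p=1.297292:
  k1 = f(0.560000, 1.297292) = -0.654587
  k2 = f(0.700000, 1.205649) = -0.539118
  p ← 1.297292 + 0.28·(-0.539118) = 1.146339
p(0.84) ≈ 1.1463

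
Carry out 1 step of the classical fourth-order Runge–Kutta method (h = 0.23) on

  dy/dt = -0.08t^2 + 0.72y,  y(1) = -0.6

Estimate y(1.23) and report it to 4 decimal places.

-0.7329

RK4: k1 = f(t_n, y_n); k2 = f(t_n + h/2, y_n + (h/2)·k1); k3 = f(t_n + h/2, y_n + (h/2)·k2); k4 = f(t_n + h, y_n + h·k3); y_{n+1} = y_n + (h/6)·(k1 + 2k2 + 2k3 + k4).
t=1.000000, y=-0.600000:
  k1 = f(1.000000, -0.600000) = -0.512000
  k2 = f(1.115000, -0.658880) = -0.573852
  k3 = f(1.115000, -0.665993) = -0.578973
  k4 = f(1.230000, -0.733164) = -0.648910
  y ← -0.600000 + (0.23/6)·(k1 + 2k2 + 2k3 + k4) = -0.732885
y(1.23) ≈ -0.7329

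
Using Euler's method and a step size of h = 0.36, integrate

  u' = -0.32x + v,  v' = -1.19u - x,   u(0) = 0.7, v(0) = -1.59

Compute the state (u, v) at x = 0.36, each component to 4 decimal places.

0.1276, -1.8899

Euler on (u,v): u_{n+1} = u_n + h·u', v_{n+1} = v_n + h·v'.
0.000000: (0.700000, -1.590000); f=(-1.590000, -0.833000) → (0.127600, -1.889880)
(u(0.36), v(0.36)) ≈ (0.1276, -1.8899)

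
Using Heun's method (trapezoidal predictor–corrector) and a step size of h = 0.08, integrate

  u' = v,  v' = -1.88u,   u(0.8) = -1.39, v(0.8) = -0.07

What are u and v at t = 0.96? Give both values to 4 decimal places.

Heun on (u,v): k1 = f(t_n, state_n); k2 = f(t_n + h, state_n + h·k1); state_{n+1} = state_n + (h/2)·(k1 + k2).
0.800000: (-1.390000, -0.070000)
  k1 = (-0.070000, 2.613200)
  predictor → (-1.395600, 0.139056)
  k2 = (0.139056, 2.623728)
  → (-1.387238, 0.139477)
0.880000: (-1.387238, 0.139477)
  k1 = (0.139477, 2.608007)
  predictor → (-1.376080, 0.348118)
  k2 = (0.348118, 2.587030)
  → (-1.367734, 0.347279)
(u(0.96), v(0.96)) ≈ (-1.3677, 0.3473)

-1.3677, 0.3473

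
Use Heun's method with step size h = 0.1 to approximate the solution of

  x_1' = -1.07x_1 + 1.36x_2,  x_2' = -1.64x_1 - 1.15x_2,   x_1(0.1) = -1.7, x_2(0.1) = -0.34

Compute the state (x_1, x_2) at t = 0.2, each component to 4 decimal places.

-1.5500, -0.0515

Heun on (x_1,x_2): k1 = f(t_n, state_n); k2 = f(t_n + h, state_n + h·k1); state_{n+1} = state_n + (h/2)·(k1 + k2).
0.100000: (-1.700000, -0.340000)
  k1 = (1.356600, 3.179000)
  predictor → (-1.564340, -0.022100)
  k2 = (1.643788, 2.590933)
  → (-1.549981, -0.051503)
(x_1(0.2), x_2(0.2)) ≈ (-1.5500, -0.0515)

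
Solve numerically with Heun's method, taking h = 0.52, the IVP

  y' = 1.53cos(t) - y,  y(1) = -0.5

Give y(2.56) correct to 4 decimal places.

Heun: k1 = f(t_n, y_n); k2 = f(t_n + h, y_n + h·k1); y_{n+1} = y_n + (h/2)·(k1 + k2).
t=1.000000, y=-0.500000:
  k1 = f(1.000000, -0.500000) = 1.326663
  k2 = f(1.520000, 0.189865) = -0.112180
  y ← -0.500000 + (0.52/2)·(1.326663 + (-0.112180)) = -0.184234
t=1.520000, y=-0.184234:
  k1 = f(1.520000, -0.184234) = 0.261919
  k2 = f(2.040000, -0.048036) = -0.643793
  y ← -0.184234 + (0.52/2)·(0.261919 + (-0.643793)) = -0.283522
t=2.040000, y=-0.283522:
  k1 = f(2.040000, -0.283522) = -0.408308
  k2 = f(2.560000, -0.495842) = -0.782609
  y ← -0.283522 + (0.52/2)·(-0.408308 + (-0.782609)) = -0.593160
y(2.56) ≈ -0.5932

-0.5932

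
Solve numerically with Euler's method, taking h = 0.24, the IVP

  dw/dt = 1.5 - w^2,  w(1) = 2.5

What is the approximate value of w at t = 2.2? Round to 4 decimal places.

Euler: w_{n+1} = w_n + h·f(t_n, w_n).
t=1.000000, w=2.500000: f=-4.750000 → w ← 2.500000 + 0.24·(-4.750000) = 1.360000
t=1.240000, w=1.360000: f=-0.349600 → w ← 1.360000 + 0.24·(-0.349600) = 1.276096
t=1.480000, w=1.276096: f=-0.128421 → w ← 1.276096 + 0.24·(-0.128421) = 1.245275
t=1.720000, w=1.245275: f=-0.050710 → w ← 1.245275 + 0.24·(-0.050710) = 1.233105
t=1.960000, w=1.233105: f=-0.020547 → w ← 1.233105 + 0.24·(-0.020547) = 1.228173
w(2.2) ≈ 1.2282

1.2282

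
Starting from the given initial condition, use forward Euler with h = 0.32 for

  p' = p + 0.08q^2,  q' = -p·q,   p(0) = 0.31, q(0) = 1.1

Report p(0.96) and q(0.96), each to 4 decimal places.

0.8187, 0.6862

Euler on (p,q): p_{n+1} = p_n + h·p', q_{n+1} = q_n + h·q'.
0.000000: (0.310000, 1.100000); f=(0.406800, -0.341000) → (0.440176, 0.990880)
0.320000: (0.440176, 0.990880); f=(0.518723, -0.436162) → (0.606168, 0.851308)
0.640000: (0.606168, 0.851308); f=(0.664146, -0.516035) → (0.818694, 0.686177)
(p(0.96), q(0.96)) ≈ (0.8187, 0.6862)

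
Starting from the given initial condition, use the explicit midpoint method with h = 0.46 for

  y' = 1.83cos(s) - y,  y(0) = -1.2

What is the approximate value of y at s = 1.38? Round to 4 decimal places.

0.4717

Midpoint: k1 = f(s_n, y_n); k2 = f(s_n + h/2, y_n + (h/2)·k1); y_{n+1} = y_n + h·k2.
s=0.000000, y=-1.200000:
  k1 = f(0.000000, -1.200000) = 3.030000
  k2 = f(0.230000, -0.503100) = 2.284910
  y ← -1.200000 + 0.46·2.284910 = -0.148942
s=0.460000, y=-0.148942:
  k1 = f(0.460000, -0.148942) = 1.788718
  k2 = f(0.690000, 0.262463) = 1.148917
  y ← -0.148942 + 0.46·1.148917 = 0.379560
s=0.920000, y=0.379560:
  k1 = f(0.920000, 0.379560) = 0.729091
  k2 = f(1.150000, 0.547251) = 0.200281
  y ← 0.379560 + 0.46·0.200281 = 0.471689
y(1.38) ≈ 0.4717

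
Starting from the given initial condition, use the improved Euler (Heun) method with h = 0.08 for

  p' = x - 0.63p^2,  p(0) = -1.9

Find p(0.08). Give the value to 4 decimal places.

Heun: k1 = f(x_n, p_n); k2 = f(x_n + h, p_n + h·k1); p_{n+1} = p_n + (h/2)·(k1 + k2).
x=0.000000, p=-1.900000:
  k1 = f(0.000000, -1.900000) = -2.274300
  k2 = f(0.080000, -2.081944) = -2.650729
  p ← -1.900000 + (0.08/2)·(-2.274300 + (-2.650729)) = -2.097001
p(0.08) ≈ -2.0970

-2.0970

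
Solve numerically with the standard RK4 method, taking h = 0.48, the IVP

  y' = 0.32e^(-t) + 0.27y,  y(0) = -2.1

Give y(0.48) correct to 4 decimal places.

RK4: k1 = f(t_n, y_n); k2 = f(t_n + h/2, y_n + (h/2)·k1); k3 = f(t_n + h/2, y_n + (h/2)·k2); k4 = f(t_n + h, y_n + h·k3); y_{n+1} = y_n + (h/6)·(k1 + 2k2 + 2k3 + k4).
t=0.000000, y=-2.100000:
  k1 = f(0.000000, -2.100000) = -0.247000
  k2 = f(0.240000, -2.159280) = -0.331285
  k3 = f(0.240000, -2.179508) = -0.336746
  k4 = f(0.480000, -2.261638) = -0.412632
  y ← -2.100000 + (0.48/6)·(k1 + 2k2 + 2k3 + k4) = -2.259655
y(0.48) ≈ -2.2597

-2.2597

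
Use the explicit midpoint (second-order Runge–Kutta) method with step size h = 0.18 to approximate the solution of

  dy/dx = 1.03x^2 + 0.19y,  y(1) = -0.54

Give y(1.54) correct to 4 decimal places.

0.3506

Midpoint: k1 = f(x_n, y_n); k2 = f(x_n + h/2, y_n + (h/2)·k1); y_{n+1} = y_n + h·k2.
x=1.000000, y=-0.540000:
  k1 = f(1.000000, -0.540000) = 0.927400
  k2 = f(1.090000, -0.456534) = 1.137002
  y ← -0.540000 + 0.18·1.137002 = -0.335340
x=1.180000, y=-0.335340:
  k1 = f(1.180000, -0.335340) = 1.370457
  k2 = f(1.270000, -0.211999) = 1.621007
  y ← -0.335340 + 0.18·1.621007 = -0.043558
x=1.360000, y=-0.043558:
  k1 = f(1.360000, -0.043558) = 1.896812
  k2 = f(1.450000, 0.127155) = 2.189734
  y ← -0.043558 + 0.18·2.189734 = 0.350594
y(1.54) ≈ 0.3506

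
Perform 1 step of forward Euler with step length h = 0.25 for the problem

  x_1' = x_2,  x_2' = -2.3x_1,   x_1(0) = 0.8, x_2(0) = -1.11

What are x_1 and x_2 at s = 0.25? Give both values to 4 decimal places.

Euler on (x_1,x_2): x_1_{n+1} = x_1_n + h·x_1', x_2_{n+1} = x_2_n + h·x_2'.
0.000000: (0.800000, -1.110000); f=(-1.110000, -1.840000) → (0.522500, -1.570000)
(x_1(0.25), x_2(0.25)) ≈ (0.5225, -1.5700)

0.5225, -1.5700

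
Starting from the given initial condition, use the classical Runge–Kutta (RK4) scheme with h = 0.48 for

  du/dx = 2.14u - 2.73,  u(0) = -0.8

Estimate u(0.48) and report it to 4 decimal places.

RK4: k1 = f(x_n, u_n); k2 = f(x_n + h/2, u_n + (h/2)·k1); k3 = f(x_n + h/2, u_n + (h/2)·k2); k4 = f(x_n + h, u_n + h·k3); u_{n+1} = u_n + (h/6)·(k1 + 2k2 + 2k3 + k4).
x=0.000000, u=-0.800000:
  k1 = f(0.000000, -0.800000) = -4.442000
  k2 = f(0.240000, -1.866080) = -6.723411
  k3 = f(0.240000, -2.413619) = -7.895144
  k4 = f(0.480000, -4.589669) = -12.551892
  u ← -0.800000 + (0.48/6)·(k1 + 2k2 + 2k3 + k4) = -4.498480
u(0.48) ≈ -4.4985

-4.4985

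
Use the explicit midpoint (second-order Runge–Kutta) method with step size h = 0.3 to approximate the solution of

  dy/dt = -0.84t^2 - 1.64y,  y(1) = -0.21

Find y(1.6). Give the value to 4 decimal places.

-0.6788

Midpoint: k1 = f(t_n, y_n); k2 = f(t_n + h/2, y_n + (h/2)·k1); y_{n+1} = y_n + h·k2.
t=1.000000, y=-0.210000:
  k1 = f(1.000000, -0.210000) = -0.495600
  k2 = f(1.150000, -0.284340) = -0.644582
  y ← -0.210000 + 0.3·(-0.644582) = -0.403375
t=1.300000, y=-0.403375:
  k1 = f(1.300000, -0.403375) = -0.758065
  k2 = f(1.450000, -0.517085) = -0.918081
  y ← -0.403375 + 0.3·(-0.918081) = -0.678799
y(1.6) ≈ -0.6788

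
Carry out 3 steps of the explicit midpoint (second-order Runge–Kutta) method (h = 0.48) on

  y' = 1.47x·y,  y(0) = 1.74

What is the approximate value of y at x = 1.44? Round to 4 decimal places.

Midpoint: k1 = f(x_n, y_n); k2 = f(x_n + h/2, y_n + (h/2)·k1); y_{n+1} = y_n + h·k2.
x=0.000000, y=1.740000:
  k1 = f(0.000000, 1.740000) = 0.000000
  k2 = f(0.240000, 1.740000) = 0.613872
  y ← 1.740000 + 0.48·0.613872 = 2.034659
x=0.480000, y=2.034659:
  k1 = f(0.480000, 2.034659) = 1.435655
  k2 = f(0.720000, 2.379216) = 2.518162
  y ← 2.034659 + 0.48·2.518162 = 3.243376
x=0.960000, y=3.243376:
  k1 = f(0.960000, 3.243376) = 4.577053
  k2 = f(1.200000, 4.341869) = 7.659057
  y ← 3.243376 + 0.48·7.659057 = 6.919724
y(1.44) ≈ 6.9197

6.9197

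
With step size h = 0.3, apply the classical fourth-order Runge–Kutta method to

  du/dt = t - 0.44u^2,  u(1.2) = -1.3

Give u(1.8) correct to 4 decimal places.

-0.7042

RK4: k1 = f(t_n, u_n); k2 = f(t_n + h/2, u_n + (h/2)·k1); k3 = f(t_n + h/2, u_n + (h/2)·k2); k4 = f(t_n + h, u_n + h·k3); u_{n+1} = u_n + (h/6)·(k1 + 2k2 + 2k3 + k4).
t=1.200000, u=-1.300000:
  k1 = f(1.200000, -1.300000) = 0.456400
  k2 = f(1.350000, -1.231540) = 0.682656
  k3 = f(1.350000, -1.197602) = 0.718930
  k4 = f(1.500000, -1.084321) = 0.982669
  u ← -1.300000 + (0.3/6)·(k1 + 2k2 + 2k3 + k4) = -1.087888
t=1.500000, u=-1.087888:
  k1 = f(1.500000, -1.087888) = 0.979260
  k2 = f(1.650000, -0.940999) = 1.260389
  k3 = f(1.650000, -0.898830) = 1.294526
  k4 = f(1.800000, -0.699530) = 1.584689
  u ← -1.087888 + (0.3/6)·(k1 + 2k2 + 2k3 + k4) = -0.704199
u(1.8) ≈ -0.7042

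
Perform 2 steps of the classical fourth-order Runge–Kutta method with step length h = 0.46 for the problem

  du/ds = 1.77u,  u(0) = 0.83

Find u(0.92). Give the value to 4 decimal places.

RK4: k1 = f(s_n, u_n); k2 = f(s_n + h/2, u_n + (h/2)·k1); k3 = f(s_n + h/2, u_n + (h/2)·k2); k4 = f(s_n + h, u_n + h·k3); u_{n+1} = u_n + (h/6)·(k1 + 2k2 + 2k3 + k4).
s=0.000000, u=0.830000:
  k1 = f(0.000000, 0.830000) = 1.469100
  k2 = f(0.230000, 1.167893) = 2.067171
  k3 = f(0.230000, 1.305449) = 2.310645
  k4 = f(0.460000, 1.892897) = 3.350427
  u ← 0.830000 + (0.46/6)·(k1 + 2k2 + 2k3 + k4) = 1.870762
s=0.460000, u=1.870762:
  k1 = f(0.460000, 1.870762) = 3.311249
  k2 = f(0.690000, 2.632349) = 4.659259
  k3 = f(0.690000, 2.942392) = 5.208033
  k4 = f(0.920000, 4.266457) = 7.551630
  u ← 1.870762 + (0.46/6)·(k1 + 2k2 + 2k3 + k4) = 4.216568
u(0.92) ≈ 4.2166

4.2166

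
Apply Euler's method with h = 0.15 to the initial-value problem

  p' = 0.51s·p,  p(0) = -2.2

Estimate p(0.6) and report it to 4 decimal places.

-2.3547

Euler: p_{n+1} = p_n + h·f(s_n, p_n).
s=0.000000, p=-2.200000: f=0.000000 → p ← -2.200000 + 0.15·0.000000 = -2.200000
s=0.150000, p=-2.200000: f=-0.168300 → p ← -2.200000 + 0.15·(-0.168300) = -2.225245
s=0.300000, p=-2.225245: f=-0.340462 → p ← -2.225245 + 0.15·(-0.340462) = -2.276314
s=0.450000, p=-2.276314: f=-0.522414 → p ← -2.276314 + 0.15·(-0.522414) = -2.354676
p(0.6) ≈ -2.3547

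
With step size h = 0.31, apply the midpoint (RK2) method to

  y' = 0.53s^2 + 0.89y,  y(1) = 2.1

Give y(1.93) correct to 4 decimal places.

6.2731

Midpoint: k1 = f(s_n, y_n); k2 = f(s_n + h/2, y_n + (h/2)·k1); y_{n+1} = y_n + h·k2.
s=1.000000, y=2.100000:
  k1 = f(1.000000, 2.100000) = 2.399000
  k2 = f(1.155000, 2.471845) = 2.906975
  y ← 2.100000 + 0.31·2.906975 = 3.001162
s=1.310000, y=3.001162:
  k1 = f(1.310000, 3.001162) = 3.580567
  k2 = f(1.465000, 3.556150) = 4.302473
  y ← 3.001162 + 0.31·4.302473 = 4.334929
s=1.620000, y=4.334929:
  k1 = f(1.620000, 4.334929) = 5.249019
  k2 = f(1.775000, 5.148527) = 6.252020
  y ← 4.334929 + 0.31·6.252020 = 6.273055
y(1.93) ≈ 6.2731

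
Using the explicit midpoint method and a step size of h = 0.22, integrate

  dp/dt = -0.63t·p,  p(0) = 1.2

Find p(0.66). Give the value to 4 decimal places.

1.0451

Midpoint: k1 = f(t_n, p_n); k2 = f(t_n + h/2, p_n + (h/2)·k1); p_{n+1} = p_n + h·k2.
t=0.000000, p=1.200000:
  k1 = f(0.000000, 1.200000) = 0.000000
  k2 = f(0.110000, 1.200000) = -0.083160
  p ← 1.200000 + 0.22·(-0.083160) = 1.181705
t=0.220000, p=1.181705:
  k1 = f(0.220000, 1.181705) = -0.163784
  k2 = f(0.330000, 1.163689) = -0.241931
  p ← 1.181705 + 0.22·(-0.241931) = 1.128480
t=0.440000, p=1.128480:
  k1 = f(0.440000, 1.128480) = -0.312815
  k2 = f(0.550000, 1.094070) = -0.379095
  p ← 1.128480 + 0.22·(-0.379095) = 1.045079
p(0.66) ≈ 1.0451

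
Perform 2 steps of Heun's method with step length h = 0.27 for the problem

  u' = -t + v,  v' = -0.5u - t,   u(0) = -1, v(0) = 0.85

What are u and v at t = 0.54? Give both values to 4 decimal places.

-0.6416, 0.9181

Heun on (u,v): k1 = f(t_n, state_n); k2 = f(t_n + h, state_n + h·k1); state_{n+1} = state_n + (h/2)·(k1 + k2).
0.000000: (-1.000000, 0.850000)
  k1 = (0.850000, 0.500000)
  predictor → (-0.770500, 0.985000)
  k2 = (0.715000, 0.115250)
  → (-0.788725, 0.933059)
0.270000: (-0.788725, 0.933059)
  k1 = (0.663059, 0.124362)
  predictor → (-0.609699, 0.966637)
  k2 = (0.426637, -0.235150)
  → (-0.641616, 0.918102)
(u(0.54), v(0.54)) ≈ (-0.6416, 0.9181)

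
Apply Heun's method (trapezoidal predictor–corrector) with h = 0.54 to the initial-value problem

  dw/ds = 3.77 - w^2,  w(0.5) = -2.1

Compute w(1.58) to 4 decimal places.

-10.5880

Heun: k1 = f(s_n, w_n); k2 = f(s_n + h, w_n + h·k1); w_{n+1} = w_n + (h/2)·(k1 + k2).
s=0.500000, w=-2.100000:
  k1 = f(0.500000, -2.100000) = -0.640000
  k2 = f(1.040000, -2.445600) = -2.210959
  w ← -2.100000 + (0.54/2)·(-0.640000 + (-2.210959)) = -2.869759
s=1.040000, w=-2.869759:
  k1 = f(1.040000, -2.869759) = -4.465517
  k2 = f(1.580000, -5.281138) = -24.120420
  w ← -2.869759 + (0.54/2)·(-4.465517 + (-24.120420)) = -10.587962
w(1.58) ≈ -10.5880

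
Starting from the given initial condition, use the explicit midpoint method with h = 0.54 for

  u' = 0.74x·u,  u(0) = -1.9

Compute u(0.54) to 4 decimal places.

Midpoint: k1 = f(x_n, u_n); k2 = f(x_n + h/2, u_n + (h/2)·k1); u_{n+1} = u_n + h·k2.
x=0.000000, u=-1.900000:
  k1 = f(0.000000, -1.900000) = 0.000000
  k2 = f(0.270000, -1.900000) = -0.379620
  u ← -1.900000 + 0.54·(-0.379620) = -2.104995
u(0.54) ≈ -2.1050

-2.1050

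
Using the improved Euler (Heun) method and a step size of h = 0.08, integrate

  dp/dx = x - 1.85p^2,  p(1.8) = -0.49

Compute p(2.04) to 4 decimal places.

Heun: k1 = f(x_n, p_n); k2 = f(x_n + h, p_n + h·k1); p_{n+1} = p_n + (h/2)·(k1 + k2).
x=1.800000, p=-0.490000:
  k1 = f(1.800000, -0.490000) = 1.355815
  k2 = f(1.880000, -0.381535) = 1.610698
  p ← -0.490000 + (0.08/2)·(1.355815 + 1.610698) = -0.371339
x=1.880000, p=-0.371339:
  k1 = f(1.880000, -0.371339) = 1.624898
  k2 = f(1.960000, -0.241348) = 1.852240
  p ← -0.371339 + (0.08/2)·(1.624898 + 1.852240) = -0.232254
x=1.960000, p=-0.232254:
  k1 = f(1.960000, -0.232254) = 1.860207
  k2 = f(2.040000, -0.083437) = 2.027121
  p ← -0.232254 + (0.08/2)·(1.860207 + 2.027121) = -0.076761
p(2.04) ≈ -0.0768

-0.0768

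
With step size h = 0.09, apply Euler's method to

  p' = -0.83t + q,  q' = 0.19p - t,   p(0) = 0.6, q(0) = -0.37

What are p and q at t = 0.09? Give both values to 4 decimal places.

0.5667, -0.3597

Euler on (p,q): p_{n+1} = p_n + h·p', q_{n+1} = q_n + h·q'.
0.000000: (0.600000, -0.370000); f=(-0.370000, 0.114000) → (0.566700, -0.359740)
(p(0.09), q(0.09)) ≈ (0.5667, -0.3597)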